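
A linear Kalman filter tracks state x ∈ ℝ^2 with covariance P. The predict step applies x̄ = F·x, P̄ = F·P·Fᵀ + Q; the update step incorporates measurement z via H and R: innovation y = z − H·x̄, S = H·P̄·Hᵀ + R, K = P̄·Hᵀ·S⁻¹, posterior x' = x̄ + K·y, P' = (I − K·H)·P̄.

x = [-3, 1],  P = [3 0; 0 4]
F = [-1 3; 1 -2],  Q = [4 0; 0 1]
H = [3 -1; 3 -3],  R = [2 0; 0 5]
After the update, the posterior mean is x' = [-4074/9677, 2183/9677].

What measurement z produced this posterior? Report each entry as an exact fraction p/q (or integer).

x̄ = F·x = [6, -5]
P̄ = F·P·Fᵀ + Q = [43 -27; -27 20]
S = H·P̄·Hᵀ + R = [571 771; 771 1058]
K = P̄·Hᵀ·S⁻¹ = [3138/9677 -366/9677; 1853/9677 -2640/9677]
x' − x̄ = [-62136/9677, 50568/9677] = K·y
y = (KᵀK)⁻¹·Kᵀ·(x' − x̄) = [-24, -36]
z = y + H·x̄ = [-24, -36] + [23, 33] = [-1, -3]

z = [-1, -3]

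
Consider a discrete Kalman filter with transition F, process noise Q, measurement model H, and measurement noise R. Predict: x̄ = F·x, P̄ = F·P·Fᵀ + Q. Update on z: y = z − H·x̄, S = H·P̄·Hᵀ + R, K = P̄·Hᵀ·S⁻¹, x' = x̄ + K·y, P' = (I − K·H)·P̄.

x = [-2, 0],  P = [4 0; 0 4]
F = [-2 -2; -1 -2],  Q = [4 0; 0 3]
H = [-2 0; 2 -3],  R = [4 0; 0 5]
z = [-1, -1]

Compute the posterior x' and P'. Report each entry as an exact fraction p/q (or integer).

x' = [22/37, 1651/2516]
P' = [36/37 24/37; 24/37 2383/2516]

x̄ = F·x = [4, 2]
P̄ = F·P·Fᵀ + Q = [36 24; 24 23]
y = z − H·x̄ = [7, -3]
S = H·P̄·Hᵀ + R = [148 0; 0 68]
K = P̄·Hᵀ·S⁻¹ = [-18/37 0; -12/37 -21/68]
x' = x̄ + K·y = [22/37, 1651/2516]
P' = (I − K·H)·P̄ = [36/37 24/37; 24/37 2383/2516]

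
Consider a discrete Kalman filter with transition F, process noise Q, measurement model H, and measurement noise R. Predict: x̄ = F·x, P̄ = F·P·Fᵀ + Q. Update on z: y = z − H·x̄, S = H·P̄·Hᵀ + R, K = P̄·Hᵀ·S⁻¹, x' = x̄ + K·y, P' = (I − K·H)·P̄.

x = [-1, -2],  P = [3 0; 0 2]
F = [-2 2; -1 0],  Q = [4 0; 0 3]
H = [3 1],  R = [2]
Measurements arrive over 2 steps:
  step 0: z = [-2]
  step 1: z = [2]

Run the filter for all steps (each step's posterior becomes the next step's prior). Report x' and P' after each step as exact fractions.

step 0: x' = [-11/10, 83/65], P' = [3/5 -6/5; -6/5 246/65]
step 1: x' = [10743/19984, 2369/4996], P' = [2623/4996 -1179/1249; -1179/1249 3654/1249]

step 0: x̄ = F·x = [-2, 1]
step 0: P̄ = F·P·Fᵀ + Q = [24 6; 6 6]
step 0: y = z − H·x̄ = [3]
step 0: S = H·P̄·Hᵀ + R = [260]
step 0: K = P̄·Hᵀ·S⁻¹ = [3/10; 6/65]
step 0: x' = x̄ + K·y = [-11/10, 83/65]
step 0: P' = (I − K·H)·P̄ = [3/5 -6/5; -6/5 246/65]
step 1: x̄ = F·x = [309/65, 11/10]
step 1: P̄ = F·P·Fᵀ + Q = [2024/65 18/5; 18/5 18/5]
step 1: y = z − H·x̄ = [-1737/130]
step 1: S = H·P̄·Hᵀ + R = [19984/65]
step 1: K = P̄·Hᵀ·S⁻¹ = [3153/9992; 117/2498]
step 1: x' = x̄ + K·y = [10743/19984, 2369/4996]
step 1: P' = (I − K·H)·P̄ = [2623/4996 -1179/1249; -1179/1249 3654/1249]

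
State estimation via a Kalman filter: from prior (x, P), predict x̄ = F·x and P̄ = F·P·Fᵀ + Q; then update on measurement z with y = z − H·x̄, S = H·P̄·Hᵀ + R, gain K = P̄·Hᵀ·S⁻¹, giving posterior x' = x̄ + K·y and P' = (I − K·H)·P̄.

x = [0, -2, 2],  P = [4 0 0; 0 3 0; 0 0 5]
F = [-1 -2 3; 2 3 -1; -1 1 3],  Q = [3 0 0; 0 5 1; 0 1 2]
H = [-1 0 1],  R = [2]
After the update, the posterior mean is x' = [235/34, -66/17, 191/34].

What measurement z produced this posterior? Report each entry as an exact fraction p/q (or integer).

x̄ = F·x = [10, -8, 4]
P̄ = F·P·Fᵀ + Q = [64 -41 43; -41 53 -13; 43 -13 54]
S = H·P̄·Hᵀ + R = [34]
K = P̄·Hᵀ·S⁻¹ = [-21/34; 14/17; 11/34]
x' − x̄ = [-105/34, 70/17, 55/34] = K·y
y = (KᵀK)⁻¹·Kᵀ·(x' − x̄) = [5]
z = y + H·x̄ = [5] + [-6] = [-1]

z = [-1]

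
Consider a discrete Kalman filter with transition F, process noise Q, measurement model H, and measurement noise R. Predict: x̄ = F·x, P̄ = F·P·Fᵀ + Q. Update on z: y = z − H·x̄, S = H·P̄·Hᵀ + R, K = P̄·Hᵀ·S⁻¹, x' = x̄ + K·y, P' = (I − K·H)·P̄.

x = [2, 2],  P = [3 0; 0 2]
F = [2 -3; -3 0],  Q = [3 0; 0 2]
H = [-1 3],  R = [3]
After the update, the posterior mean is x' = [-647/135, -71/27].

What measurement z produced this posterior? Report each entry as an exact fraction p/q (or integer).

x̄ = F·x = [-2, -6]
P̄ = F·P·Fᵀ + Q = [33 -18; -18 29]
S = H·P̄·Hᵀ + R = [405]
K = P̄·Hᵀ·S⁻¹ = [-29/135; 7/27]
x' − x̄ = [-377/135, 91/27] = K·y
y = (KᵀK)⁻¹·Kᵀ·(x' − x̄) = [13]
z = y + H·x̄ = [13] + [-16] = [-3]

z = [-3]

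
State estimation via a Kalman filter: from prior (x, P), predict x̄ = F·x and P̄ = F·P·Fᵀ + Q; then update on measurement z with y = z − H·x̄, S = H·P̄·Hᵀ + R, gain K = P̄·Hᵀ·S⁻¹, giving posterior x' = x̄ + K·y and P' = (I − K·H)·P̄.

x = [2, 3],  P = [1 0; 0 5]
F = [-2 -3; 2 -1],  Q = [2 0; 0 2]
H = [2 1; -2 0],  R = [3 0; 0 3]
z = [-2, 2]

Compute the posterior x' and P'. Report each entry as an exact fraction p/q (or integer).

x̄ = F·x = [-13, 1]
P̄ = F·P·Fᵀ + Q = [51 11; 11 11]
y = z − H·x̄ = [23, -24]
S = H·P̄·Hᵀ + R = [262 -226; -226 207]
K = P̄·Hᵀ·S⁻¹ = [339/3158 -593/1579; 1859/3158 847/1579]
x' = x̄ + K·y = [-4793/3158, 5259/3158]
P' = (I − K·H)·P̄ = [1779/3158 -2541/3158; -2541/3158 10659/3158]

x' = [-4793/3158, 5259/3158]
P' = [1779/3158 -2541/3158; -2541/3158 10659/3158]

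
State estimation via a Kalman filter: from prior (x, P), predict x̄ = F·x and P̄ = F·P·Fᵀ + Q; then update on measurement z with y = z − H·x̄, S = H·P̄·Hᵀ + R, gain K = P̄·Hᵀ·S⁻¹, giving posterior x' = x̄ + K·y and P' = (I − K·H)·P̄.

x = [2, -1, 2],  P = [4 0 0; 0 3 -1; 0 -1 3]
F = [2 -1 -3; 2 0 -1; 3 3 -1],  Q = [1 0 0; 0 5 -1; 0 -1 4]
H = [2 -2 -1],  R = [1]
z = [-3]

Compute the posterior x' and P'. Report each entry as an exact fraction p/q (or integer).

x̄ = F·x = [-1, 2, 1]
P̄ = F·P·Fᵀ + Q = [41 24 32; 24 24 29; 32 29 76]
y = z − H·x̄ = [4]
S = H·P̄·Hᵀ + R = [133]
K = P̄·Hᵀ·S⁻¹ = [2/133; -29/133; -10/19]
x' = x̄ + K·y = [-125/133, 150/133, -21/19]
P' = (I − K·H)·P̄ = [5449/133 3250/133 628/19; 3250/133 2351/133 261/19; 628/19 261/19 744/19]

x' = [-125/133, 150/133, -21/19]
P' = [5449/133 3250/133 628/19; 3250/133 2351/133 261/19; 628/19 261/19 744/19]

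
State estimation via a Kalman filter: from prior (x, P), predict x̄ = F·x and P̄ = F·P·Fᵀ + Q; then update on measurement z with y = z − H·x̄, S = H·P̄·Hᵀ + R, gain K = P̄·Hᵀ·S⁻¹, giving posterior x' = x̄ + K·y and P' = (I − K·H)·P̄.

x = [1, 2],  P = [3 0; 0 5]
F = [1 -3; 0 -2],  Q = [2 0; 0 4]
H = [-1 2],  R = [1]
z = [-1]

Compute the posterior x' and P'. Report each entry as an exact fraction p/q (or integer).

x̄ = F·x = [-5, -4]
P̄ = F·P·Fᵀ + Q = [50 30; 30 24]
y = z − H·x̄ = [2]
S = H·P̄·Hᵀ + R = [27]
K = P̄·Hᵀ·S⁻¹ = [10/27; 2/3]
x' = x̄ + K·y = [-115/27, -8/3]
P' = (I − K·H)·P̄ = [1250/27 70/3; 70/3 12]

x' = [-115/27, -8/3]
P' = [1250/27 70/3; 70/3 12]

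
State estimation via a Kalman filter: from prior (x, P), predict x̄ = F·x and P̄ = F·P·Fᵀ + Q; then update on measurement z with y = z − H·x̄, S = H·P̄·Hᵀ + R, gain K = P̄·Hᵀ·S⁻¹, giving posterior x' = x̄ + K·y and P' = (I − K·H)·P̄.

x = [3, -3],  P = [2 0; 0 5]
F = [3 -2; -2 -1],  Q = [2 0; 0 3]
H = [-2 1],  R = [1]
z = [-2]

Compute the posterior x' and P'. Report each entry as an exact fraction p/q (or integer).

x̄ = F·x = [15, -3]
P̄ = F·P·Fᵀ + Q = [40 -2; -2 16]
y = z − H·x̄ = [31]
S = H·P̄·Hᵀ + R = [185]
K = P̄·Hᵀ·S⁻¹ = [-82/185; 4/37]
x' = x̄ + K·y = [233/185, 13/37]
P' = (I − K·H)·P̄ = [676/185 254/37; 254/37 512/37]

x' = [233/185, 13/37]
P' = [676/185 254/37; 254/37 512/37]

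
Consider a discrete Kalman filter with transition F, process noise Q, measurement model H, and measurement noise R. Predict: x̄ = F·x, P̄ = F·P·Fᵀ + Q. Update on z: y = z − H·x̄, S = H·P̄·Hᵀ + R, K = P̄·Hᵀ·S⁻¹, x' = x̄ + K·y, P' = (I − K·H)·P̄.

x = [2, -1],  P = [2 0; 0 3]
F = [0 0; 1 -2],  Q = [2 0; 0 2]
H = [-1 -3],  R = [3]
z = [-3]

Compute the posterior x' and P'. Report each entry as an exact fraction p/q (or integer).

x̄ = F·x = [0, 4]
P̄ = F·P·Fᵀ + Q = [2 0; 0 16]
y = z − H·x̄ = [9]
S = H·P̄·Hᵀ + R = [149]
K = P̄·Hᵀ·S⁻¹ = [-2/149; -48/149]
x' = x̄ + K·y = [-18/149, 164/149]
P' = (I − K·H)·P̄ = [294/149 -96/149; -96/149 80/149]

x' = [-18/149, 164/149]
P' = [294/149 -96/149; -96/149 80/149]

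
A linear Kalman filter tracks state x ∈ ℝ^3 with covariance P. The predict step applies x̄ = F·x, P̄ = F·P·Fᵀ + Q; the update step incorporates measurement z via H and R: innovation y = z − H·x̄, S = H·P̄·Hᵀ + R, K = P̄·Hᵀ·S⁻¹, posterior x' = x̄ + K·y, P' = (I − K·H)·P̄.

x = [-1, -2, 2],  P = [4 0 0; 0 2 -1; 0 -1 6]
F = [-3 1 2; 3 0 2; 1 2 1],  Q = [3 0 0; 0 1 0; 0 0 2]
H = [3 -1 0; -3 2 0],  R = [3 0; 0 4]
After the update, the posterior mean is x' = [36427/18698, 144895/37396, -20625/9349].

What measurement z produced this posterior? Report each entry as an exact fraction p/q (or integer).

x̄ = F·x = [5, 1, -3]
P̄ = F·P·Fᵀ + Q = [61 -14 -1; -14 61 20; -1 20 16]
S = H·P̄·Hᵀ + R = [697 -797; -797 965]
K = P̄·Hᵀ·S⁻¹ = [10969/18698 4971/18698; 31313/37396 32217/37396; 3019/9349 2910/9349]
x' − x̄ = [-57063/18698, 107499/37396, 7422/9349] = K·y
y = (KᵀK)⁻¹·Kᵀ·(x' − x̄) = [-12, 15]
z = y + H·x̄ = [-12, 15] + [14, -13] = [2, 2]

z = [2, 2]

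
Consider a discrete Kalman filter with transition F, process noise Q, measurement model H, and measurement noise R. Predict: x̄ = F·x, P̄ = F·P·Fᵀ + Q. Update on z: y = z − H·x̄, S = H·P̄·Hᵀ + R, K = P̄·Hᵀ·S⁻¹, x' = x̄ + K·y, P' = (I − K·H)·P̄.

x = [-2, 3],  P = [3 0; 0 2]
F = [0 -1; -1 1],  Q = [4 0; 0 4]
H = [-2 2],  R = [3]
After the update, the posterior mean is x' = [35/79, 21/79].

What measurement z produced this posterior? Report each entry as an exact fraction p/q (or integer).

x̄ = F·x = [-3, 5]
P̄ = F·P·Fᵀ + Q = [6 -2; -2 9]
S = H·P̄·Hᵀ + R = [79]
K = P̄·Hᵀ·S⁻¹ = [-16/79; 22/79]
x' − x̄ = [272/79, -374/79] = K·y
y = (KᵀK)⁻¹·Kᵀ·(x' − x̄) = [-17]
z = y + H·x̄ = [-17] + [16] = [-1]

z = [-1]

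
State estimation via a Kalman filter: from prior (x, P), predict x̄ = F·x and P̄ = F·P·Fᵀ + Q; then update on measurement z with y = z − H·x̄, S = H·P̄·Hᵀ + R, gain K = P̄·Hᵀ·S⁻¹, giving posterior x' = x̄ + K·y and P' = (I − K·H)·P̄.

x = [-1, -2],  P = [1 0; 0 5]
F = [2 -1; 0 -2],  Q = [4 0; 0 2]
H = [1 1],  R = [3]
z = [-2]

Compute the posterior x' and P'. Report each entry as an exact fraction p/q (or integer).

x̄ = F·x = [0, 4]
P̄ = F·P·Fᵀ + Q = [13 10; 10 22]
y = z − H·x̄ = [-6]
S = H·P̄·Hᵀ + R = [58]
K = P̄·Hᵀ·S⁻¹ = [23/58; 16/29]
x' = x̄ + K·y = [-69/29, 20/29]
P' = (I − K·H)·P̄ = [225/58 -78/29; -78/29 126/29]

x' = [-69/29, 20/29]
P' = [225/58 -78/29; -78/29 126/29]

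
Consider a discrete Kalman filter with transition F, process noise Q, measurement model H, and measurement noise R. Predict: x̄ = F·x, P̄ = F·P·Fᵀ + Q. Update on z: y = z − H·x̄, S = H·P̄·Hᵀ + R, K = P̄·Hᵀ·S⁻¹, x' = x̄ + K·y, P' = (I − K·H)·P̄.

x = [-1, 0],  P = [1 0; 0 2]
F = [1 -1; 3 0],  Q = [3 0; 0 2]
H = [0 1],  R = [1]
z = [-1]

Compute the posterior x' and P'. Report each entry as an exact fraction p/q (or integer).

x̄ = F·x = [-1, -3]
P̄ = F·P·Fᵀ + Q = [6 3; 3 11]
y = z − H·x̄ = [2]
S = H·P̄·Hᵀ + R = [12]
K = P̄·Hᵀ·S⁻¹ = [1/4; 11/12]
x' = x̄ + K·y = [-1/2, -7/6]
P' = (I − K·H)·P̄ = [21/4 1/4; 1/4 11/12]

x' = [-1/2, -7/6]
P' = [21/4 1/4; 1/4 11/12]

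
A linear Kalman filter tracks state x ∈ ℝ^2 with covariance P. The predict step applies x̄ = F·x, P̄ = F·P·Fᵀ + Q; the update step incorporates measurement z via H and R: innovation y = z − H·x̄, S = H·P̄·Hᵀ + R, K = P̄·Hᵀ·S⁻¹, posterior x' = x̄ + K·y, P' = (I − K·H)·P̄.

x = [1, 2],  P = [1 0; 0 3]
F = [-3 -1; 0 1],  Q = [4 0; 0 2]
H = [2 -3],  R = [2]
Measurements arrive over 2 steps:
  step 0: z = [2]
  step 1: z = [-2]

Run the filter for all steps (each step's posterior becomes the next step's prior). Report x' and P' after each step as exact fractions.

step 0: x̄ = F·x = [-5, 2]
step 0: P̄ = F·P·Fᵀ + Q = [16 -3; -3 5]
step 0: y = z − H·x̄ = [18]
step 0: S = H·P̄·Hᵀ + R = [147]
step 0: K = P̄·Hᵀ·S⁻¹ = [41/147; -1/7]
step 0: x' = x̄ + K·y = [1/49, -4/7]
step 0: P' = (I − K·H)·P̄ = [671/147 20/7; 20/7 2]
step 1: x̄ = F·x = [25/49, -4/7]
step 1: P̄ = F·P·Fᵀ + Q = [3147/49 -74/7; -74/7 4]
step 1: y = z − H·x̄ = [-232/49]
step 1: S = H·P̄·Hᵀ + R = [20666/49]
step 1: K = P̄·Hᵀ·S⁻¹ = [3924/10333; -812/10333]
step 1: x' = x̄ + K·y = [-13307/10333, -2060/10333]
step 1: P' = (I − K·H)·P̄ = [35151/10333 20818/10333; 20818/10333 14420/10333]

step 0: x' = [1/49, -4/7], P' = [671/147 20/7; 20/7 2]
step 1: x' = [-13307/10333, -2060/10333], P' = [35151/10333 20818/10333; 20818/10333 14420/10333]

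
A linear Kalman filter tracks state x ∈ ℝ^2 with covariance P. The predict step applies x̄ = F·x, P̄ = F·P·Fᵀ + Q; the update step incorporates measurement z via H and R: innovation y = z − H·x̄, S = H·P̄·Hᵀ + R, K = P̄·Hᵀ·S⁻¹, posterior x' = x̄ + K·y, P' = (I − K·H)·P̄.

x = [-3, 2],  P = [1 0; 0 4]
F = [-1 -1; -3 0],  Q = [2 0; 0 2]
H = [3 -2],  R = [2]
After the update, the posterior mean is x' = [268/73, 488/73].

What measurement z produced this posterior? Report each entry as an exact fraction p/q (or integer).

z = [-2]

x̄ = F·x = [1, 9]
P̄ = F·P·Fᵀ + Q = [7 3; 3 11]
S = H·P̄·Hᵀ + R = [73]
K = P̄·Hᵀ·S⁻¹ = [15/73; -13/73]
x' − x̄ = [195/73, -169/73] = K·y
y = (KᵀK)⁻¹·Kᵀ·(x' − x̄) = [13]
z = y + H·x̄ = [13] + [-15] = [-2]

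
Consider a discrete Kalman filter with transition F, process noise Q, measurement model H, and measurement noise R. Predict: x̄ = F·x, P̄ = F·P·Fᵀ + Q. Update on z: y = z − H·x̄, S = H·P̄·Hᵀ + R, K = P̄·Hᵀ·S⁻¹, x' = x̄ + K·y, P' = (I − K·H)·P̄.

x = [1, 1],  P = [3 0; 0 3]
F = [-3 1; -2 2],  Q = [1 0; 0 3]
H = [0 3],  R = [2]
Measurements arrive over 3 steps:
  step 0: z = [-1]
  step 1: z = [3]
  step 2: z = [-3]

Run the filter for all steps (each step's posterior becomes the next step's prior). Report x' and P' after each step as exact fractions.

step 0: x̄ = F·x = [-2, 0]
step 0: P̄ = F·P·Fᵀ + Q = [31 24; 24 27]
step 0: y = z − H·x̄ = [-1]
step 0: S = H·P̄·Hᵀ + R = [245]
step 0: K = P̄·Hᵀ·S⁻¹ = [72/245; 81/245]
step 0: x' = x̄ + K·y = [-562/245, -81/245]
step 0: P' = (I − K·H)·P̄ = [2411/245 48/245; 48/245 54/245]
step 1: x̄ = F·x = [321/49, 962/245]
step 1: P̄ = F·P·Fᵀ + Q = [4342/49 2838/49; 2838/49 10211/245]
step 1: y = z − H·x̄ = [-2151/245]
step 1: S = H·P̄·Hᵀ + R = [92389/245]
step 1: K = P̄·Hᵀ·S⁻¹ = [3870/8399; 30633/92389]
step 1: x' = x̄ + K·y = [21045/8399, 93823/92389]
step 1: P' = (I − K·H)·P̄ = [71822/8399 2580/8399; 2580/8399 20422/92389]
step 2: x̄ = F·x = [-600662/92389, -275344/92389]
step 2: P̄ = F·P·Fᵀ + Q = [7052909/92389 4554056/92389; 4554056/92389 3291983/92389]
step 2: y = z − H·x̄ = [548865/92389]
step 2: S = H·P̄·Hᵀ + R = [29812625/92389]
step 2: K = P̄·Hᵀ·S⁻¹ = [13662168/29812625; 9875949/29812625]
step 2: x' = x̄ + K·y = [-22532174/5962525, -6035707/5962525]
step 2: P' = (I − K·H)·P̄ = [255559609/29812625 9108112/29812625; 9108112/29812625 6583966/29812625]

step 0: x' = [-562/245, -81/245], P' = [2411/245 48/245; 48/245 54/245]
step 1: x' = [21045/8399, 93823/92389], P' = [71822/8399 2580/8399; 2580/8399 20422/92389]
step 2: x' = [-22532174/5962525, -6035707/5962525], P' = [255559609/29812625 9108112/29812625; 9108112/29812625 6583966/29812625]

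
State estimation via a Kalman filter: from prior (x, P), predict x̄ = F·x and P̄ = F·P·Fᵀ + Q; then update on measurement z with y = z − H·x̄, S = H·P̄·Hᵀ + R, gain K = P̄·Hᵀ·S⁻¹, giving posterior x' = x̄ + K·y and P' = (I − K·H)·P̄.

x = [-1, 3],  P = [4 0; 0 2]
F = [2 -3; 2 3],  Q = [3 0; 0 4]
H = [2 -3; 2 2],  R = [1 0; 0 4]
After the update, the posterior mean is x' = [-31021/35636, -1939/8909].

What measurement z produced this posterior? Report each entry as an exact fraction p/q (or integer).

x̄ = F·x = [-11, 7]
P̄ = F·P·Fᵀ + Q = [37 -2; -2 38]
S = H·P̄·Hᵀ + R = [515 -76; -76 288]
K = P̄·Hᵀ·S⁻¹ = [3545/17818 21065/71272; -1782/8909 1757/8909]
x' − x̄ = [360975/35636, -64302/8909] = K·y
y = (KᵀK)⁻¹·Kᵀ·(x' − x̄) = [42, 6]
z = y + H·x̄ = [42, 6] + [-43, -8] = [-1, -2]

z = [-1, -2]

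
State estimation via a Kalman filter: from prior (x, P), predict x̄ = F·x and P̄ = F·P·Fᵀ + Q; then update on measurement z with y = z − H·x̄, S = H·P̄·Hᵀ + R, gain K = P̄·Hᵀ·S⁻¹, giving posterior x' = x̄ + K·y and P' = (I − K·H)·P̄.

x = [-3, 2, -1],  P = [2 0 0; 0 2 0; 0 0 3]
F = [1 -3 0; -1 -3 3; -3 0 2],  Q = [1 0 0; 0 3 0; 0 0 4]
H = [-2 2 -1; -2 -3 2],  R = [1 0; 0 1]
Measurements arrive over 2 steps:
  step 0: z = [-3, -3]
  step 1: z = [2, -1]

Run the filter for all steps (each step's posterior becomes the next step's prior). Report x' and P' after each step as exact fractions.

step 0: x' = [67321/39049, 66516/39049, 110475/39049], P' = [12625/39049 48548/39049 81682/39049; 48548/39049 320470/39049 526080/39049; 81682/39049 526080/39049 872022/39049]
step 1: x' = [-1063201244/1747975949, -1041885648/1747975949, -3516454582/1747975949], P' = [266195971/1747975949 317193491/1747975949 588393044/1747975949; 317193491/1747975949 2938570251/1747975949 4681787043/1747975949; 588393044/1747975949 4681787043/1747975949 7826048808/1747975949]

step 0: x̄ = F·x = [-9, -6, 7]
step 0: P̄ = F·P·Fᵀ + Q = [21 16 -6; 16 50 24; -6 24 34]
step 0: y = z − H·x̄ = [-2, -53]
step 0: S = H·P̄·Hᵀ + R = [71 -72; -72 623]
step 0: K = P̄·Hᵀ·S⁻¹ = [-9836/39049 -7530/39049; 17764/39049 -6346/39049; 16774/39049 2440/39049]
step 0: x' = x̄ + K·y = [67321/39049, 66516/39049, 110475/39049]
step 0: P' = (I − K·H)·P̄ = [12625/39049 48548/39049 81682/39049; 48548/39049 320470/39049 526080/39049; 81682/39049 526080/39049 872022/39049]
step 1: x̄ = F·x = [-132227/39049, 64556/39049, 18987/39049]
step 1: P̄ = F·P·Fᵀ + Q = [2644616/39049 -1618069/39049 -2594059/39049; -1618069/39049 1193956/39049 1651957/39049; -2594059/39049 1651957/39049 2777725/39049]
step 1: y = z − H·x̄ = [-296481/39049, -147809/39049]
step 1: S = H·P̄·Hᵀ + R = [14131550/39049 11374957/39049; 11374957/39049 13986177/39049]
step 1: K = P̄·Hᵀ·S⁻¹ = [-486398004/1747975949 -307186327/1747975949; 560966477/1747975949 -86523649/1747975949; 360739190/1747975949 429950399/1747975949]
step 1: x' = x̄ + K·y = [-1063201244/1747975949, -1041885648/1747975949, -3516454582/1747975949]
step 1: P' = (I − K·H)·P̄ = [266195971/1747975949 317193491/1747975949 588393044/1747975949; 317193491/1747975949 2938570251/1747975949 4681787043/1747975949; 588393044/1747975949 4681787043/1747975949 7826048808/1747975949]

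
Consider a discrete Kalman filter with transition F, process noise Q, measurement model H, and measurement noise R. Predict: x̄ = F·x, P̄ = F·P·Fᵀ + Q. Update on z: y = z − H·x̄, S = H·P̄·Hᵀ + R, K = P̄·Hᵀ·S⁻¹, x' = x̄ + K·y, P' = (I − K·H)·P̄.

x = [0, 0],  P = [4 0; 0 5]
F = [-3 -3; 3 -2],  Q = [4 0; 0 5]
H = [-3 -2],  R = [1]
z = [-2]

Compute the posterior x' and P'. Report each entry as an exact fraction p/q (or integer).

x' = [243/469, 104/469]
P' = [20681/938 -15450/469; -15450/469 23201/469]

x̄ = F·x = [0, 0]
P̄ = F·P·Fᵀ + Q = [85 -6; -6 61]
y = z − H·x̄ = [-2]
S = H·P̄·Hᵀ + R = [938]
K = P̄·Hᵀ·S⁻¹ = [-243/938; -52/469]
x' = x̄ + K·y = [243/469, 104/469]
P' = (I − K·H)·P̄ = [20681/938 -15450/469; -15450/469 23201/469]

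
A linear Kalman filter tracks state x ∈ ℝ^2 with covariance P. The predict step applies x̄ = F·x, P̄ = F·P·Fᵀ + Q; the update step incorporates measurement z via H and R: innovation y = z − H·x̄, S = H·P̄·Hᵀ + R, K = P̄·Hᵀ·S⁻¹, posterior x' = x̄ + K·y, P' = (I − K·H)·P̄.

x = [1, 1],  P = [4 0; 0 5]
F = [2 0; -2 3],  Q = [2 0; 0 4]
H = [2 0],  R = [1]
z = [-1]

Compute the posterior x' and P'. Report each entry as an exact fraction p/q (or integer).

x̄ = F·x = [2, 1]
P̄ = F·P·Fᵀ + Q = [18 -16; -16 65]
y = z − H·x̄ = [-5]
S = H·P̄·Hᵀ + R = [73]
K = P̄·Hᵀ·S⁻¹ = [36/73; -32/73]
x' = x̄ + K·y = [-34/73, 233/73]
P' = (I − K·H)·P̄ = [18/73 -16/73; -16/73 3721/73]

x' = [-34/73, 233/73]
P' = [18/73 -16/73; -16/73 3721/73]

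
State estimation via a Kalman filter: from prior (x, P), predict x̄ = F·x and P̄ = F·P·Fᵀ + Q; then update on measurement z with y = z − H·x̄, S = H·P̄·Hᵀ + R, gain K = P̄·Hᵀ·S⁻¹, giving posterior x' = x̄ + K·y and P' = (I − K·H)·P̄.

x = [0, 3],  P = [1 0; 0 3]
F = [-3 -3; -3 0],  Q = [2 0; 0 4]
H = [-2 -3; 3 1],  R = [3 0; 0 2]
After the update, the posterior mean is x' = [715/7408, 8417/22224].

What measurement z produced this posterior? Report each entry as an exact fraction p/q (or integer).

x̄ = F·x = [-9, 0]
P̄ = F·P·Fᵀ + Q = [38 9; 9 13]
S = H·P̄·Hᵀ + R = [380 -366; -366 411]
K = P̄·Hᵀ·S⁻¹ = [895/7408 1507/3704; -2929/7408 -2831/11112]
x' − x̄ = [67387/7408, 8417/22224] = K·y
y = (KᵀK)⁻¹·Kᵀ·(x' − x̄) = [-19, 28]
z = y + H·x̄ = [-19, 28] + [18, -27] = [-1, 1]

z = [-1, 1]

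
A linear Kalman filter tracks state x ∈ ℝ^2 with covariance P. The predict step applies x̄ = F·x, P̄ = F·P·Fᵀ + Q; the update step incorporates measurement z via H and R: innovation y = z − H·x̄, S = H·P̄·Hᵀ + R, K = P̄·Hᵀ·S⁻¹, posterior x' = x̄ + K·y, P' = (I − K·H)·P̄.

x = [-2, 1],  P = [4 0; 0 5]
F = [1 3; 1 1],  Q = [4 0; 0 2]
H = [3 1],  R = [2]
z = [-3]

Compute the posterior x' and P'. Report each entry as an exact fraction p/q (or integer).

x' = [-143/302, -236/151]
P' = [82/151 -157/151; -157/151 505/151]

x̄ = F·x = [1, -1]
P̄ = F·P·Fᵀ + Q = [53 19; 19 11]
y = z − H·x̄ = [-5]
S = H·P̄·Hᵀ + R = [604]
K = P̄·Hᵀ·S⁻¹ = [89/302; 17/151]
x' = x̄ + K·y = [-143/302, -236/151]
P' = (I − K·H)·P̄ = [82/151 -157/151; -157/151 505/151]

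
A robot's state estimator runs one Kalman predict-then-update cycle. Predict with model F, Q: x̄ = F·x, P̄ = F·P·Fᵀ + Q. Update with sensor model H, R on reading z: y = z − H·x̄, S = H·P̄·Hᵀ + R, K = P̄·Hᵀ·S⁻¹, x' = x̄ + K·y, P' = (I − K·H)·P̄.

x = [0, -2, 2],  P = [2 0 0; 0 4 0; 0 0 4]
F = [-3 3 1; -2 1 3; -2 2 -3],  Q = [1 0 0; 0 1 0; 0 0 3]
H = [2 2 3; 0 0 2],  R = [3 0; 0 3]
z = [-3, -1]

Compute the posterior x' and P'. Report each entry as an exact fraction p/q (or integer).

x' = [-95823/92977, 43173/92977, -115153/185954]
P' = [147101/92977 -67298/92977 -29253/92977; -67298/92977 209123/92977 -72645/92977; -29253/92977 -72645/92977 136455/185954]

x̄ = F·x = [-4, 4, -10]
P̄ = F·P·Fᵀ + Q = [59 36 24; 36 49 -20; 24 -20 63]
y = z − H·x̄ = [27, 19]
S = H·P̄·Hᵀ + R = [1338 394; 394 255]
K = P̄·Hᵀ·S⁻¹ = [23949/92977 -19502/92977; 21905/92977 -48430/92977; 591/185954 45485/92977]
x' = x̄ + K·y = [-95823/92977, 43173/92977, -115153/185954]
P' = (I − K·H)·P̄ = [147101/92977 -67298/92977 -29253/92977; -67298/92977 209123/92977 -72645/92977; -29253/92977 -72645/92977 136455/185954]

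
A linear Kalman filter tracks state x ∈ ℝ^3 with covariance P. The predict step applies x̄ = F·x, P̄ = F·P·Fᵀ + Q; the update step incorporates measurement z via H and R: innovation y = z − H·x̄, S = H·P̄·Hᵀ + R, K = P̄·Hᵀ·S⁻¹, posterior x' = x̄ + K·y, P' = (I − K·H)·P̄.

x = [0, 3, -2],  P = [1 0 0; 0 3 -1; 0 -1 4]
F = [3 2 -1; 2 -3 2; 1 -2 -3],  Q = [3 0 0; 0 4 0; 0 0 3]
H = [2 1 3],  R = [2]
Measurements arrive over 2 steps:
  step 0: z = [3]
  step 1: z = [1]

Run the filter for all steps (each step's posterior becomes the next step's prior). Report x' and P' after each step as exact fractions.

step 0: x' = [8, -13, 0], P' = [11836/475 -11781/475 -157/19; -11781/475 29601/475 -81/19; -157/19 -81/19 135/19]
step 1: x' = [-42278754/4357741, 72169475/4357741, 5630058/4357741], P' = [998310671/4357741 -1285764585/4357741 -236805045/4357741; -1285764585/4357741 1694840132/4357741 292964356/4357741; -236805045/4357741 292964356/4357741 60840390/4357741]

step 0: x̄ = F·x = [8, -13, 0]
step 0: P̄ = F·P·Fᵀ + Q = [32 -27 7; -27 63 -9; 7 -9 40]
step 0: y = z − H·x̄ = [0]
step 0: S = H·P̄·Hᵀ + R = [475]
step 0: K = P̄·Hᵀ·S⁻¹ = [58/475; -18/475; 5/19]
step 0: x' = x̄ + K·y = [8, -13, 0]
step 0: P' = (I − K·H)·P̄ = [11836/475 -11781/475 -157/19; -11781/475 29601/475 -81/19; -157/19 -81/19 135/19]
step 1: x̄ = F·x = [-2, 55, 34]
step 1: P̄ = F·P·Fᵀ + Q = [120006/475 -16862/95 21703/475; -16862/95 18537/19 53814/95; 21703/475 53814/95 208414/475]
step 1: y = z − H·x̄ = [-152]
step 1: S = H·P̄·Hᵀ + R = [4357741/475]
step 1: K = P̄·Hᵀ·S⁻¹ = [220811/4357741; 1102015/4357741; 937718/4357741]
step 1: x' = x̄ + K·y = [-42278754/4357741, 72169475/4357741, 5630058/4357741]
step 1: P' = (I − K·H)·P̄ = [998310671/4357741 -1285764585/4357741 -236805045/4357741; -1285764585/4357741 1694840132/4357741 292964356/4357741; -236805045/4357741 292964356/4357741 60840390/4357741]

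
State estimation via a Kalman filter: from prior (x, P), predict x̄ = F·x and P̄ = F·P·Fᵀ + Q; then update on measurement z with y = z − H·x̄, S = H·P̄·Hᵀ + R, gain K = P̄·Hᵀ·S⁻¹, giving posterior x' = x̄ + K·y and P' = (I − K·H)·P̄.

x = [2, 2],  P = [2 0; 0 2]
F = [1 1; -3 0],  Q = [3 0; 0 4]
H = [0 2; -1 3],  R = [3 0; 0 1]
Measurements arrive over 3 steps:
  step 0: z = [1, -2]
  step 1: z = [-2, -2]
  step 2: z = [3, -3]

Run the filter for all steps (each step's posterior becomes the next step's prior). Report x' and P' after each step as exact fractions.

step 0: x' = [1626/643, 122/643], P' = [3679/1286 522/643; 522/643 210/643]
step 1: x' = [-26492/85239, -2579/3157], P' = [1113451/511434 5749/9471; 5749/9471 3351/12628]
step 2: x' = [2289535650/1282567631, -228216561/1282567631], P' = [5576688145/2565135262 1555917849/2565135262; 1555917849/2565135262 680527587/2565135262]

step 0: x̄ = F·x = [4, -6]
step 0: P̄ = F·P·Fᵀ + Q = [7 -6; -6 22]
step 0: y = z − H·x̄ = [13, 20]
step 0: S = H·P̄·Hᵀ + R = [91 144; 144 242]
step 0: K = P̄·Hᵀ·S⁻¹ = [348/643 -547/1286; 140/643 108/643]
step 0: x' = x̄ + K·y = [1626/643, 122/643]
step 0: P' = (I − K·H)·P̄ = [3679/1286 522/643; 522/643 210/643]
step 1: x̄ = F·x = [1748/643, -4878/643]
step 1: P̄ = F·P·Fᵀ + Q = [10045/1286 -14169/1286; -14169/1286 38255/1286]
step 1: y = z − H·x̄ = [8470/643, 15096/643]
step 1: S = H·P̄·Hᵀ + R = [78439/643 128934/643; 128934/643 220320/643]
step 1: K = P̄·Hᵀ·S⁻¹ = [11498/28413 -182113/511434; 1117/6314 7163/37884]
step 1: x' = x̄ + K·y = [-26492/85239, -2579/3157]
step 1: P' = (I − K·H)·P̄ = [1113451/511434 5749/9471; 5749/9471 3351/12628]
step 2: x̄ = F·x = [-96125/85239, 26492/28413]
step 2: P̄ = F·P·Fᵀ + Q = [6808721/1022868 -1423897/170478; -1423897/170478 1340755/56826]
step 2: y = z − H·x̄ = [32255/28413, -590270/85239]
step 2: S = H·P̄·Hᵀ + R = [2766749/28413 13490692/85239; 13490692/85239 276294191/1022868]
step 2: K = P̄·Hᵀ·S⁻¹ = [518639283/1282567631 -9669517/27288673; 226842529/1282567631 5166648/27288673]
step 2: x' = x̄ + K·y = [2289535650/1282567631, -228216561/1282567631]
step 2: P' = (I − K·H)·P̄ = [5576688145/2565135262 1555917849/2565135262; 1555917849/2565135262 680527587/2565135262]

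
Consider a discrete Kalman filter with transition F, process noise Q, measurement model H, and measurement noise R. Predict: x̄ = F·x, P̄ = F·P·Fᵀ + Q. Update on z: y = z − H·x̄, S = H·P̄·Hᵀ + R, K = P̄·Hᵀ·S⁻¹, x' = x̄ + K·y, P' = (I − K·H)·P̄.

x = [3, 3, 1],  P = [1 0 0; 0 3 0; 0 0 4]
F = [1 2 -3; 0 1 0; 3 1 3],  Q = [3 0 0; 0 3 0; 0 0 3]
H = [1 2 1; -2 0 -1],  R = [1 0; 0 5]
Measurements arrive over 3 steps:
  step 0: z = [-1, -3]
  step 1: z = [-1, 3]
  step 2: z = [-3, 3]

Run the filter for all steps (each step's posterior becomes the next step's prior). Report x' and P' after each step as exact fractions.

step 0: x̄ = F·x = [6, 3, 15]
step 0: P̄ = F·P·Fᵀ + Q = [52 6 -27; 6 6 3; -27 3 51]
step 0: y = z − H·x̄ = [-28, 24]
step 0: S = H·P̄·Hᵀ + R = [110 -104; -104 156]
step 0: K = P̄·Hᵀ·S⁻¹ = [-43/122 -2311/3172; 33/122 267/3172; 48/61 1725/3172]
step 0: x' = x̄ + K·y = [-1282/793, -2025/793, 4773/793]
step 0: P' = (I − K·H)·P̄ = [28363/3172 7845/3172 -45171/3172; 7845/3172 5019/3172 -17025/3172; -45171/3172 -17025/3172 81717/3172]
step 1: x̄ = F·x = [-19651/793, -2025/793, 8448/793]
step 1: P̄ = F·P·Fᵀ + Q = [650057/1586 34479/1586 -91365/793; 34479/1586 14535/3172 -22521/3172; -91365/793 -22521/3172 137097/3172]
step 1: y = z − H·x̄ = [14460/793, -28475/793]
step 1: S = H·P̄·Hᵀ + R = [953351/3172 -1871735/3172; -1871735/3172 3891573/3172]
step 1: K = P̄·Hᵀ·S⁻¹ = [-5617295/130291993 -77523013/130291993; 49087101/130291993 19746000/130291993; 29951940/130291993 34287543/130291993]
step 1: x' = x̄ + K·y = [-547447976/130291993, -146669805/130291993, 702993723/130291993]
step 1: P' = (I − K·H)·P̄ = [685194694/130291993 145981167/130291993 -982774323/130291993; 145981167/130291993 146899134/130291993 -390692334/130291993; -982774323/130291993 -390692334/130291993 1794110931/130291993]
step 2: x̄ = F·x = [-2949768755/130291993, -146669805/130291993, 319967436/130291993]
step 2: P̄ = F·P·Fᵀ + Q = [28979544202/130291993 1611856437/130291993 -8051178924/130291993; 1611856437/130291993 537775113/130291993 -587234367/130291993; -8051178924/130291993 -587234367/130291993 3693320922/130291993]
step 2: y = z − H·x̄ = [2532264950/130291993, -399130315/10022461]
step 2: S = H·P̄·Hᵀ + R = [22950388001/130291993 -3290140736/10022461; -3290140736/10022461 6773710923/10022461]
step 2: K = P̄·Hᵀ·S⁻¹ = [-60349492744/1470093530375 -862503626408/1470093530375; 553913323896/1470093530375 225033067197/1470093530375; 334558133328/1470093530375 369665662446/1470093530375]
step 2: x' = x̄ + K·y = [-21473913281/294018706075, 29793414954/294018706075, -921791329878/294018706075]
step 2: P' = (I − K·H)·P̄ = [7785997999286/1470093530375 1706565187251/1470093530375 -11259477866532/1470093530375; 1706565187251/1470093530375 1692821923566/1470093530375 -4538295710487/1470093530375; -11259477866532/1470093530375 -4538295710487/1470093530375 20670627420834/1470093530375]

step 0: x' = [-1282/793, -2025/793, 4773/793], P' = [28363/3172 7845/3172 -45171/3172; 7845/3172 5019/3172 -17025/3172; -45171/3172 -17025/3172 81717/3172]
step 1: x' = [-547447976/130291993, -146669805/130291993, 702993723/130291993], P' = [685194694/130291993 145981167/130291993 -982774323/130291993; 145981167/130291993 146899134/130291993 -390692334/130291993; -982774323/130291993 -390692334/130291993 1794110931/130291993]
step 2: x' = [-21473913281/294018706075, 29793414954/294018706075, -921791329878/294018706075], P' = [7785997999286/1470093530375 1706565187251/1470093530375 -11259477866532/1470093530375; 1706565187251/1470093530375 1692821923566/1470093530375 -4538295710487/1470093530375; -11259477866532/1470093530375 -4538295710487/1470093530375 20670627420834/1470093530375]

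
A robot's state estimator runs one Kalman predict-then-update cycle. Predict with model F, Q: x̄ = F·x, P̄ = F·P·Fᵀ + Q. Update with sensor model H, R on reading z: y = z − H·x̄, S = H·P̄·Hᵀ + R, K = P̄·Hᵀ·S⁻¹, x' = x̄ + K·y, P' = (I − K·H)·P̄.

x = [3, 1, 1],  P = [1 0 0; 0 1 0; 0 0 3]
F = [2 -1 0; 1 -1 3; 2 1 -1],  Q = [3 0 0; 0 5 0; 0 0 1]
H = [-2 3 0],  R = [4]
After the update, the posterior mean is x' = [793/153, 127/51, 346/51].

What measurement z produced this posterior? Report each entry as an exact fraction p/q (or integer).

x̄ = F·x = [5, 5, 6]
P̄ = F·P·Fᵀ + Q = [8 3 3; 3 34 -8; 3 -8 9]
S = H·P̄·Hᵀ + R = [306]
K = P̄·Hᵀ·S⁻¹ = [-7/306; 16/51; -5/51]
x' − x̄ = [28/153, -128/51, 40/51] = K·y
y = (KᵀK)⁻¹·Kᵀ·(x' − x̄) = [-8]
z = y + H·x̄ = [-8] + [5] = [-3]

z = [-3]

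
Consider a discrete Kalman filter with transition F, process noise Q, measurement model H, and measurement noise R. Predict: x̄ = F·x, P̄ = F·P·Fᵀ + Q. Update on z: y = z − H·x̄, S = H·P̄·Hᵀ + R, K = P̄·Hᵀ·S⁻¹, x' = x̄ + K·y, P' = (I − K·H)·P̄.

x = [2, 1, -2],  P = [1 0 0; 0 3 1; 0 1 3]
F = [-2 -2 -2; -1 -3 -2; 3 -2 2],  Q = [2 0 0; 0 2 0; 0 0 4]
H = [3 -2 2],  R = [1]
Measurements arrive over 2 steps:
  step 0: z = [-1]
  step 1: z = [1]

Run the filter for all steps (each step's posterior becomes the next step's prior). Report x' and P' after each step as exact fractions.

step 0: x' = [-128/91, -31/91, 114/91], P' = [3134/91 3462/91 -1230/91; 3462/91 4514/91 -669/91; -1230/91 -669/91 1195/91]
step 1: x' = [7256/7785, -353/2595, -1610/1557], P' = [2661674/38925 1190098/12975 -80408/7785; 1190098/12975 546546/4325 -27706/2595; -80408/7785 -27706/2595 7514/1557]

step 0: x̄ = F·x = [-2, -1, 0]
step 0: P̄ = F·P·Fᵀ + Q = [38 42 -6; 42 54 1; -6 1 29]
step 0: y = z − H·x̄ = [3]
step 0: S = H·P̄·Hᵀ + R = [91]
step 0: K = P̄·Hᵀ·S⁻¹ = [18/91; 20/91; 38/91]
step 0: x' = x̄ + K·y = [-128/91, -31/91, 114/91]
step 0: P' = (I − K·H)·P̄ = [3134/91 3462/91 -1230/91; 3462/91 4514/91 -669/91; -1230/91 -669/91 1195/91]
step 1: x̄ = F·x = [90/91, -1/13, -94/91]
step 1: P̄ = F·P·Fᵀ + Q = [48058/91 7394/13 -152/91; 7394/13 8078/13 -22/13; -152/91 -22/13 454/91]
step 1: y = z − H·x̄ = [-5/91]
step 1: S = H·P̄·Hᵀ + R = [38925/91]
step 1: K = P̄·Hᵀ·S⁻¹ = [40354/38925; 13958/12975; 152/7785]
step 1: x' = x̄ + K·y = [7256/7785, -353/2595, -1610/1557]
step 1: P' = (I − K·H)·P̄ = [2661674/38925 1190098/12975 -80408/7785; 1190098/12975 546546/4325 -27706/2595; -80408/7785 -27706/2595 7514/1557]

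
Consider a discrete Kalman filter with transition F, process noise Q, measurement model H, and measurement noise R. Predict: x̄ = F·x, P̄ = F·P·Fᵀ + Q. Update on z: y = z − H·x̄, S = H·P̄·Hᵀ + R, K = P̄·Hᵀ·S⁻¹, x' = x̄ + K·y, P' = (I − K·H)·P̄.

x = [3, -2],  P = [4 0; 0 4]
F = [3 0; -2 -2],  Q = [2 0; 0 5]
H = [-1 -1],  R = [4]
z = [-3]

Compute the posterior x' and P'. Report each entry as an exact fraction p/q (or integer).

x' = [223/31, -114/31]
P' = [982/31 -926/31; -926/31 978/31]

x̄ = F·x = [9, -2]
P̄ = F·P·Fᵀ + Q = [38 -24; -24 37]
y = z − H·x̄ = [4]
S = H·P̄·Hᵀ + R = [31]
K = P̄·Hᵀ·S⁻¹ = [-14/31; -13/31]
x' = x̄ + K·y = [223/31, -114/31]
P' = (I − K·H)·P̄ = [982/31 -926/31; -926/31 978/31]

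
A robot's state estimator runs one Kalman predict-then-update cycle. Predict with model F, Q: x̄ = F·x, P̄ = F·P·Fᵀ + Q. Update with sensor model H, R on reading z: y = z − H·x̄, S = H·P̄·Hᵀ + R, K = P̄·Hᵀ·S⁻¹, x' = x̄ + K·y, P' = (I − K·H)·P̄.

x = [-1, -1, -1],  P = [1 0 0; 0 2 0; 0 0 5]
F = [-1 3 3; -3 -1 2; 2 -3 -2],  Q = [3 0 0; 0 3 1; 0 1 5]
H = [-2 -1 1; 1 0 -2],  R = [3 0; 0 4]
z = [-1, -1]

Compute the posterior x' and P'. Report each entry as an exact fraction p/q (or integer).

x' = [-33719/25533, 89572/25533, -1055/8511]
P' = [76432/25533 -100130/25533 11410/8511; -100130/25533 217111/25533 -8201/8511; 11410/8511 -8201/8511 4207/2837]

x̄ = F·x = [-5, 2, 3]
P̄ = F·P·Fᵀ + Q = [67 27 -50; 27 34 -19; -50 -19 47]
y = z − H·x̄ = [-12, 10]
S = H·P̄·Hᵀ + R = [698 -543; -543 459]
K = P̄·Hᵀ·S⁻¹ = [-2056/8511 1993/25533; -4606/8511 -12731/25533; -222/2837 -3458/8511]
x' = x̄ + K·y = [-33719/25533, 89572/25533, -1055/8511]
P' = (I − K·H)·P̄ = [76432/25533 -100130/25533 11410/8511; -100130/25533 217111/25533 -8201/8511; 11410/8511 -8201/8511 4207/2837]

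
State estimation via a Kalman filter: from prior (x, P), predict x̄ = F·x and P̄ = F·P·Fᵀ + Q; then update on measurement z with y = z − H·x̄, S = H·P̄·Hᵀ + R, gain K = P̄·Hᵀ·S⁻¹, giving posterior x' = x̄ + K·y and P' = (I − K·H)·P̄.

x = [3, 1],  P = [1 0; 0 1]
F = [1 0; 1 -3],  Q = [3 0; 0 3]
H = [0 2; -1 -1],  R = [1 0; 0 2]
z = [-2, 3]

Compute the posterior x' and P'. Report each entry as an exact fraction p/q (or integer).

x̄ = F·x = [3, 0]
P̄ = F·P·Fᵀ + Q = [4 1; 1 13]
y = z − H·x̄ = [-2, 6]
S = H·P̄·Hᵀ + R = [53 -28; -28 21]
K = P̄·Hᵀ·S⁻¹ = [-14/47 -209/329; 22/47 -2/47]
x' = x̄ + K·y = [-71/329, -56/47]
P' = (I − K·H)·P̄ = [467/329 -7/47; -7/47 11/47]

x' = [-71/329, -56/47]
P' = [467/329 -7/47; -7/47 11/47]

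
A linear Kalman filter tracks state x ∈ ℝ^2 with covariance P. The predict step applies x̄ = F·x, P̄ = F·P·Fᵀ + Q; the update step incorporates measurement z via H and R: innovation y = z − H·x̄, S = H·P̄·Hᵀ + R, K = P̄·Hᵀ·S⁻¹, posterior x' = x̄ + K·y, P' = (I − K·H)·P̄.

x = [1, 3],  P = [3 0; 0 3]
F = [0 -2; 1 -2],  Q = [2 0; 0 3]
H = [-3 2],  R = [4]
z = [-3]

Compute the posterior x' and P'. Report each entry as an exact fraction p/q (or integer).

x̄ = F·x = [-6, -5]
P̄ = F·P·Fᵀ + Q = [14 12; 12 18]
y = z − H·x̄ = [-11]
S = H·P̄·Hᵀ + R = [58]
K = P̄·Hᵀ·S⁻¹ = [-9/29; 0]
x' = x̄ + K·y = [-75/29, -5]
P' = (I − K·H)·P̄ = [244/29 12; 12 18]

x' = [-75/29, -5]
P' = [244/29 12; 12 18]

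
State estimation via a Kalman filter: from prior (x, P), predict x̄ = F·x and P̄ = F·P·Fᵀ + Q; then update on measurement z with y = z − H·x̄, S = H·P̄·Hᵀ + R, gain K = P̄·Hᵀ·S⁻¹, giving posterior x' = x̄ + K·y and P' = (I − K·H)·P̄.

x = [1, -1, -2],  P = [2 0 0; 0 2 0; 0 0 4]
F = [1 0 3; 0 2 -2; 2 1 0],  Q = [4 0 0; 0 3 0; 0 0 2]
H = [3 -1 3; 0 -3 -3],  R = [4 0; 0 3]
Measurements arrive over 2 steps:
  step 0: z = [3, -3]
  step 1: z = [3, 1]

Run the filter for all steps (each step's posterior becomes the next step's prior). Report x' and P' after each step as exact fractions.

step 0: x' = [-85163/95131, -61201/95131, 157019/95131], P' = [253974/95131 164646/95131 -171860/95131; 164646/95131 145518/95131 -127280/95131; -171860/95131 -127280/95131 140516/95131]
step 1: x' = [2441066934/2346475993, -782722860/2346475993, -79161529/2346475993], P' = [4257977094/2346475993 2574479368/2346475993 -2776881270/2346475993; 2574479368/2346475993 2463044754/2346475993 -2032985430/2346475993; -2776881270/2346475993 -2032985430/2346475993 2381865428/2346475993]

step 0: x̄ = F·x = [-5, 2, 1]
step 0: P̄ = F·P·Fᵀ + Q = [42 -24 4; -24 27 4; 4 4 12]
step 0: y = z − H·x̄ = [17, 6]
step 0: S = H·P̄·Hᵀ + R = [709 129; 129 426]
step 0: K = P̄·Hᵀ·S⁻¹ = [20424/95131 7214/95131; -8355/95131 -18238/95131; 8312/95131 -13236/95131]
step 0: x' = x̄ + K·y = [-85163/95131, -61201/95131, 157019/95131]
step 0: P' = (I − K·H)·P̄ = [253974/95131 164646/95131 -171860/95131; 164646/95131 145518/95131 -127280/95131; -171860/95131 -127280/95131 140516/95131]
step 1: x̄ = F·x = [385894/95131, -436440/95131, -231527/95131]
step 1: P̄ = F·P·Fᵀ + Q = [867982/95131 -933764/95131 -740406/95131; -933764/95131 2447769/95131 1891620/95131; -740406/95131 1891620/95131 2010260/95131]
step 1: y = z − H·x̄ = [-614148/95131, -1908770/95131]
step 1: S = H·P̄·Hᵀ + R = [9658027/95131 -7031223/95131; -7031223/95131 74456814/95131]
step 1: K = P̄·Hᵀ·S⁻¹ = [467202026/2346475993 202401902/2346475993; -209640735/2346475993 -430059324/2346475993; 211984476/2346475993 -348879998/2346475993]
step 1: x' = x̄ + K·y = [2441066934/2346475993, -782722860/2346475993, -79161529/2346475993]
step 1: P' = (I − K·H)·P̄ = [4257977094/2346475993 2574479368/2346475993 -2776881270/2346475993; 2574479368/2346475993 2463044754/2346475993 -2032985430/2346475993; -2776881270/2346475993 -2032985430/2346475993 2381865428/2346475993]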